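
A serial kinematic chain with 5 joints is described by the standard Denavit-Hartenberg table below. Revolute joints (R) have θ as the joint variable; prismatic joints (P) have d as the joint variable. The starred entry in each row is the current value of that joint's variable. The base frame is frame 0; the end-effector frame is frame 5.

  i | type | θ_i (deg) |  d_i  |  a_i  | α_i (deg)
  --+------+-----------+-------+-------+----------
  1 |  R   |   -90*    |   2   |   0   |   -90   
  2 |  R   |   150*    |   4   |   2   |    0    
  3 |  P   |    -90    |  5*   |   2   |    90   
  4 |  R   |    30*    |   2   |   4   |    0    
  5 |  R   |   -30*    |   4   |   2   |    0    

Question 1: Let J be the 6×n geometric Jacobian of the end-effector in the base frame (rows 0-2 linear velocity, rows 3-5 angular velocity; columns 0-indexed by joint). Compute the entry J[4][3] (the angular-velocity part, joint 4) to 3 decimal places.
axis z_3 = (0.0000,-0.8660,0.5000); lever o_n−o_3 = (2.0000,-7.9282,-1.7321)
cross product → J_v[:, 3] = (5.4641,1.0000,1.7321)
J_ω[:, 3] = z_3
entry J[4][3] = -0.8660

-0.866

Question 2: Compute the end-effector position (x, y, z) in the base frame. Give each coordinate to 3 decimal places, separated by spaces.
11.000 -7.196 -2.464

after link 1: o_1 = (0.0000, 0.0000, 2.0000)
after link 2: o_2 = (4.0000, 1.7321, 1.0000)
after link 3: o_3 = (9.0000, 0.7321, -0.7321)
after link 4: o_4 = (11.0000, -2.7321, -2.7321)
after link 5: o_5 = (11.0000, -7.1962, -2.4641)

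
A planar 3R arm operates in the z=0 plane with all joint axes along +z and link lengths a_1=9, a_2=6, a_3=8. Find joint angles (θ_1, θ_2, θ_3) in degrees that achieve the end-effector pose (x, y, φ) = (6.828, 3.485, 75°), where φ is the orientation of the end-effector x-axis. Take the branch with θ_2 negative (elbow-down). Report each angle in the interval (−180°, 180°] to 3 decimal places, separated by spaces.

0.002 -135.001 -150.001

wrist centre = target − a_3·(cos φ, sin φ) = (4.7574, -4.2424)
cos θ_2 = (40.6313−9²−6²)/(2·9·6) = -0.7071; θ_2 = -135.0009° (elbow-down)
β = atan2(-4.2424,4.7574) = -41.7247°; ψ = atan2(-4.2426,4.7573) = -41.7267°
θ_1 = β − ψ = 0.0021°
θ_3 = φ − θ_1 − θ_2 = -150.0012° (wrapped to (-180°,180°])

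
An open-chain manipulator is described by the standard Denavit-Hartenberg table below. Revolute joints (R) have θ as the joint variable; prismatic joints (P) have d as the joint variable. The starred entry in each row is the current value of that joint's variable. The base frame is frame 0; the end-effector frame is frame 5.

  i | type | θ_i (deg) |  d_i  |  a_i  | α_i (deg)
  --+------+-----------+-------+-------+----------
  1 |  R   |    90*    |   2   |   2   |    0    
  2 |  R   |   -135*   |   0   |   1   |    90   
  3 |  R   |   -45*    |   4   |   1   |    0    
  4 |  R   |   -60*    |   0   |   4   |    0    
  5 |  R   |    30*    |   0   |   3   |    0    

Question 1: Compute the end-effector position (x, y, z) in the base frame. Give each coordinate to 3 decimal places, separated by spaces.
-1.804 -1.853 -5.469

after link 1: o_1 = (0.0000, 2.0000, 2.0000)
after link 2: o_2 = (0.7071, 1.2929, 2.0000)
after link 3: o_3 = (-1.6213, -2.0355, 1.2929)
after link 4: o_4 = (-2.3534, -1.3035, -2.5708)
after link 5: o_5 = (-1.8043, -1.8525, -5.4686)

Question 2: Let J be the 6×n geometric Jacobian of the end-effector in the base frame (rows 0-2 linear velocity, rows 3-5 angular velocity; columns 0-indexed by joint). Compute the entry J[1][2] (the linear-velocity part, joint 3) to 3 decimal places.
-5.281

axis z_2 = (-0.7071,-0.7071,0.0000); lever o_n−o_2 = (-2.5114,-3.1454,-7.4686)
cross product → J_v[:, 2] = (5.2811,-5.2811,0.4483)
J_ω[:, 2] = z_2
entry J[1][2] = -5.2811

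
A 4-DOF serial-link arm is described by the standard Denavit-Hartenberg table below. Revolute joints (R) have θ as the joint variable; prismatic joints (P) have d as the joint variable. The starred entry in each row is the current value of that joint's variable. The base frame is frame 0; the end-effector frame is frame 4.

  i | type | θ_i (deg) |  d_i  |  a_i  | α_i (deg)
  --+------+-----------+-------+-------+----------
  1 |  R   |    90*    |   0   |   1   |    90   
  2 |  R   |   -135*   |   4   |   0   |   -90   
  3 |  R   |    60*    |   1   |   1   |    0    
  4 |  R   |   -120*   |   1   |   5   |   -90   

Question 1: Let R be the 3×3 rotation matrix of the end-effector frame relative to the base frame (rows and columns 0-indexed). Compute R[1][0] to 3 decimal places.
-0.354

End-effector x-axis (col 0 of R) = (0.8660,-0.3536,-0.3536)
R[1][0] = -0.3536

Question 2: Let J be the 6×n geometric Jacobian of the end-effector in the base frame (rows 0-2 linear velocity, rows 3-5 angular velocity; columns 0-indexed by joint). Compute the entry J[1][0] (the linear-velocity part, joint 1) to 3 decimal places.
7.464

axis z_0 = ẑ; lever o_n−o_0 = (7.4641,0.2929,-3.5355)
cross product → J_v[:, 0] = (-0.2929,7.4641,0.0000)
J_ω[:, 0] = z_0
entry J[1][0] = 7.4641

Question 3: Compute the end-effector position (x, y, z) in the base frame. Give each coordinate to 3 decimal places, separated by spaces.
7.464 0.293 -3.536

after link 1: o_1 = (0.0000, 1.0000, 0.0000)
after link 2: o_2 = (4.0000, 1.0000, 0.0000)
after link 3: o_3 = (3.1340, 1.3536, -1.0607)
after link 4: o_4 = (7.4641, 0.2929, -3.5355)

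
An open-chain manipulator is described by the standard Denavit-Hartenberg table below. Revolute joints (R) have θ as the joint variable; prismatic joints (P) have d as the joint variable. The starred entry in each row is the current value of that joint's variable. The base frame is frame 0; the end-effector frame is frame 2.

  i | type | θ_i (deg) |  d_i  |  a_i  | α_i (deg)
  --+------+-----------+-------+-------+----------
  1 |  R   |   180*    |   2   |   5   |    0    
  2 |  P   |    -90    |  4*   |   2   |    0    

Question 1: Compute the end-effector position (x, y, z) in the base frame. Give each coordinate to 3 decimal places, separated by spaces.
after link 1: o_1 = (-5.0000, 0.0000, 2.0000)
after link 2: o_2 = (-5.0000, 2.0000, 6.0000)

-5.000 2.000 6.000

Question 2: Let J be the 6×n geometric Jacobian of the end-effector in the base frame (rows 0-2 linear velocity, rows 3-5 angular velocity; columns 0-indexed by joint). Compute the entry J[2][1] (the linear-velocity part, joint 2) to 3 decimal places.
1.000

prismatic axis z_1 = (0.0000,0.0000,1.0000)
J_v[:, 1] = z_1; J_ω[:, 1] = (0,0,0)
entry J[2][1] = 1.0000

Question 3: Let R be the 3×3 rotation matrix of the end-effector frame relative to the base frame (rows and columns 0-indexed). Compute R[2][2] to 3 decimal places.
End-effector z-axis (col 2 of R) = (0.0000,0.0000,1.0000)
R[2][2] = 1.0000

1.000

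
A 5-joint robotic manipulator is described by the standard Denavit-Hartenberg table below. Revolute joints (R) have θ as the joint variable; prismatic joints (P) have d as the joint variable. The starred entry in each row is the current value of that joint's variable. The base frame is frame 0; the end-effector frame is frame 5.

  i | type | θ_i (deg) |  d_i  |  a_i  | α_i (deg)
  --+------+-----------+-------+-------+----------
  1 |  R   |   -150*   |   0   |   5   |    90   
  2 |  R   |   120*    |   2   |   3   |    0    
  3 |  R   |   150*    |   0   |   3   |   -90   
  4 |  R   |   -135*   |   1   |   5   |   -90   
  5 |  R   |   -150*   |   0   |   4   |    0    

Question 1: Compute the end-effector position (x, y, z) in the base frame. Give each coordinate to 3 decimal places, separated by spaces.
after link 1: o_1 = (-4.3301, -2.5000, 0.0000)
after link 2: o_2 = (-4.0311, -0.0179, 2.5981)
after link 3: o_3 = (-4.0311, -0.0179, -0.4019)
after link 4: o_4 = (-6.6649, 2.5439, 3.1336)
after link 5: o_5 = (-7.1722, -0.5774, 0.6841)

-7.172 -0.577 0.684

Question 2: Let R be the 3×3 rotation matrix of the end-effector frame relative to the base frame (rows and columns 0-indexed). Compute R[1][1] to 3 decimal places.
-0.127

End-effector y-axis (col 1 of R) = (-0.9268,-0.1268,0.3536)
R[1][1] = -0.1268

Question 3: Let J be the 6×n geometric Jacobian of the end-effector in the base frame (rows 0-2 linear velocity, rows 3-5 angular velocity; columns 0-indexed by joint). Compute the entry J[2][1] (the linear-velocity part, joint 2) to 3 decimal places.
1.500

axis z_1 = (-0.5000,0.8660,0.0000); lever o_n−o_1 = (-2.8421,1.9226,0.6841)
cross product → J_v[:, 1] = (0.5925,0.3421,1.5000)
J_ω[:, 1] = z_1
entry J[2][1] = 1.5000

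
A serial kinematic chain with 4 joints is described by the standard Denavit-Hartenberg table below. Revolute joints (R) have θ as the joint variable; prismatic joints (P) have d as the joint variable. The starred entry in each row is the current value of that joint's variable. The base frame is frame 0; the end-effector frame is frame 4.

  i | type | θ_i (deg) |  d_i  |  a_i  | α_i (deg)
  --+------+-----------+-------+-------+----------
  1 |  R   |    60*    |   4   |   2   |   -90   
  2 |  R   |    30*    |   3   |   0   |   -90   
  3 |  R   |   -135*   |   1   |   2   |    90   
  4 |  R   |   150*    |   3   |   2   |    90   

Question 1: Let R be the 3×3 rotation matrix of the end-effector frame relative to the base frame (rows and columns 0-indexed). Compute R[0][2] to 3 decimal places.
-0.676

End-effector z-axis (col 2 of R) = (-0.6758,-0.4634,-0.5732)
R[0][2] = -0.6758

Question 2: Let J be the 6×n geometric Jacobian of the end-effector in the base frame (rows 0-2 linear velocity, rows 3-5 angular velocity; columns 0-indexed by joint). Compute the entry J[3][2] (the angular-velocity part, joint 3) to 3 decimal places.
axis z_2 = (-0.2500,-0.4330,-0.8660); lever o_n−o_2 = (0.1724,-3.5650,-0.5767)
cross product → J_v[:, 2] = (-2.8377,-0.2935,0.9659)
J_ω[:, 2] = z_2
entry J[3][2] = -0.2500

-0.250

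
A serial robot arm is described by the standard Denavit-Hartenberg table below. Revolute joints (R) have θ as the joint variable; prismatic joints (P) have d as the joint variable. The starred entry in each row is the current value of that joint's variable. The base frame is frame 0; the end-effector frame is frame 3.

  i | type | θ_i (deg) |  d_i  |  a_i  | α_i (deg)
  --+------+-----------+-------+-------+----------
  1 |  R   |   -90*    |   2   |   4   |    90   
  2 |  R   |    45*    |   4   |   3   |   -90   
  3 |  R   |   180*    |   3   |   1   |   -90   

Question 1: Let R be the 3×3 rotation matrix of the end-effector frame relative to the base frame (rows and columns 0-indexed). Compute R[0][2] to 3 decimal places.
End-effector z-axis (col 2 of R) = (-1.0000,0.0000,-0.0000)
R[0][2] = -1.0000

-1.000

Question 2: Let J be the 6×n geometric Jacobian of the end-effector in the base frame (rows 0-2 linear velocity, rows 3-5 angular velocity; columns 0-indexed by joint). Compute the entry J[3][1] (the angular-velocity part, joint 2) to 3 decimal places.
-1.000

axis z_1 = (-1.0000,-0.0000,0.0000); lever o_n−o_1 = (-4.0000,0.7071,3.5355)
cross product → J_v[:, 1] = (-0.0000,3.5355,-0.7071)
J_ω[:, 1] = z_1
entry J[3][1] = -1.0000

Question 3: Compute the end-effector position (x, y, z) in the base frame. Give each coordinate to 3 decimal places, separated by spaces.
-4.000 -3.293 5.536

after link 1: o_1 = (0.0000, -4.0000, 2.0000)
after link 2: o_2 = (-4.0000, -6.1213, 4.1213)
after link 3: o_3 = (-4.0000, -3.2929, 5.5355)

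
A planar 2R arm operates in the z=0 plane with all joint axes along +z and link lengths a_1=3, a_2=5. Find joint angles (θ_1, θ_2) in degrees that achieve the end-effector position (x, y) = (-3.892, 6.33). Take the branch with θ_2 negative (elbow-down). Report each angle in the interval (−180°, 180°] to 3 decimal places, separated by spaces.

149.992 -44.991

cos θ_2 = (55.2166−3²−5²)/(2·3·5) = 0.7072; θ_2 = -44.9909° (elbow-down)
β = atan2(6.3300,-3.8920) = 121.5853°; ψ = atan2(-3.5350,6.5361) = -28.4062°
θ_1 = β − ψ = 149.9915°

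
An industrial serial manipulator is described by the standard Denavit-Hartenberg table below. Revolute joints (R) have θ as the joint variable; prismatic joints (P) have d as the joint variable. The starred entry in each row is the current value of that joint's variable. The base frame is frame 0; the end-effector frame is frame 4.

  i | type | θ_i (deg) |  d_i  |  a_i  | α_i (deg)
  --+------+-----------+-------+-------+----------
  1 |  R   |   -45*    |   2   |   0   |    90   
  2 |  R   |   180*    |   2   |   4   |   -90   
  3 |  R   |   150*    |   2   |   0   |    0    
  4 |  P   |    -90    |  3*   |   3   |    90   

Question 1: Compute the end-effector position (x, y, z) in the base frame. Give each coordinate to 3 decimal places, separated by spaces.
after link 1: o_1 = (0.0000, 0.0000, 2.0000)
after link 2: o_2 = (-4.2426, 1.4142, 2.0000)
after link 3: o_3 = (-4.2426, 1.4142, 0.0000)
after link 4: o_4 = (-3.4662, 4.3120, -3.0000)

-3.466 4.312 -3.000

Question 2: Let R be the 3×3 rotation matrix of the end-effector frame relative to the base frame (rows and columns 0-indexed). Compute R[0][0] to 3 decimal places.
End-effector x-axis (col 0 of R) = (0.2588,0.9659,-0.0000)
R[0][0] = 0.2588

0.259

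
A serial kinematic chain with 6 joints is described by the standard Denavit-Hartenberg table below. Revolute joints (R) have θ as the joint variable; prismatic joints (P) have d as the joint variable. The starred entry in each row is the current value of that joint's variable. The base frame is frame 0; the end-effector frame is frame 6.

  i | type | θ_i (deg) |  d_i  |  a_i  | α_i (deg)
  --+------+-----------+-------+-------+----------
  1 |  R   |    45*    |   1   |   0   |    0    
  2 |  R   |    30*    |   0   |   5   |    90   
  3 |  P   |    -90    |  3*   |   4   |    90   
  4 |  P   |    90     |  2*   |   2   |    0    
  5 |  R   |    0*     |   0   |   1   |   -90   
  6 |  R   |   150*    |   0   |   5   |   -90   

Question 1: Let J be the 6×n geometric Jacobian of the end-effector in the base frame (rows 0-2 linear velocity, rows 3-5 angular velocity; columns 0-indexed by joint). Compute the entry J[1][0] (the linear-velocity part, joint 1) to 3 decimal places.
axis z_0 = ẑ; lever o_n−o_0 = (3.0365,4.8804,-3.0000)
cross product → J_v[:, 0] = (-4.8804,3.0365,0.0000)
J_ω[:, 0] = z_0
entry J[1][0] = 3.0365

3.036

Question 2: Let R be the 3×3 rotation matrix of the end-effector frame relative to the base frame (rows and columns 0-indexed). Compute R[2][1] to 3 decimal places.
End-effector y-axis (col 1 of R) = (-0.0000,0.0000,-1.0000)
R[2][1] = -1.0000

-1.000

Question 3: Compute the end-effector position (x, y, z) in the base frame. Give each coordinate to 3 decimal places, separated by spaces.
after link 1: o_1 = (0.0000, 0.0000, 1.0000)
after link 2: o_2 = (1.2941, 4.8296, 1.0000)
after link 3: o_3 = (4.1919, 4.0532, -3.0000)
after link 4: o_4 = (5.6061, 1.6037, -3.0000)
after link 5: o_5 = (6.5720, 1.3449, -3.0000)
after link 6: o_6 = (3.0365, 4.8804, -3.0000)

3.036 4.880 -3.000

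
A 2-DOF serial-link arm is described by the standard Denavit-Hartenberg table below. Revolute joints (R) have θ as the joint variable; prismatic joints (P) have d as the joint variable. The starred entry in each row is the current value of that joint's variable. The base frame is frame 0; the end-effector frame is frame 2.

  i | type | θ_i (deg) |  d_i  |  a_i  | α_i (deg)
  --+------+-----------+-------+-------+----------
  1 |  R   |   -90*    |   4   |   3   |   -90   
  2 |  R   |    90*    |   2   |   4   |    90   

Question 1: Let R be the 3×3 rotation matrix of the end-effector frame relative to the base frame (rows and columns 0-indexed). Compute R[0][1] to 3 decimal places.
End-effector y-axis (col 1 of R) = (1.0000,0.0000,0.0000)
R[0][1] = 1.0000

1.000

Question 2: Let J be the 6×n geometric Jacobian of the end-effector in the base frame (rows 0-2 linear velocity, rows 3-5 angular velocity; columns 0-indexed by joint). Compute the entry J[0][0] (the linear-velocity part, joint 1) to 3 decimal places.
3.000

axis z_0 = ẑ; lever o_n−o_0 = (2.0000,-3.0000,0.0000)
cross product → J_v[:, 0] = (3.0000,2.0000,-0.0000)
J_ω[:, 0] = z_0
entry J[0][0] = 3.0000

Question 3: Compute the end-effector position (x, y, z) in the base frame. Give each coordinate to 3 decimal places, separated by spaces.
after link 1: o_1 = (0.0000, -3.0000, 4.0000)
after link 2: o_2 = (2.0000, -3.0000, 0.0000)

2.000 -3.000 0.000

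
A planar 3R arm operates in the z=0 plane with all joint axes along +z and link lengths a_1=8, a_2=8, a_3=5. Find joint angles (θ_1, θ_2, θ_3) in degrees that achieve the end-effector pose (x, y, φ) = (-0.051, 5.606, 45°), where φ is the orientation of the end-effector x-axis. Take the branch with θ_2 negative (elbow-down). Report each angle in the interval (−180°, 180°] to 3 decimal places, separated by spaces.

-134.998 -149.999 -30.003

wrist centre = target − a_3·(cos φ, sin φ) = (-3.5865, 2.0705)
cos θ_2 = (17.1501−8²−8²)/(2·8·8) = -0.8660; θ_2 = -149.9988° (elbow-down)
β = atan2(2.0705,-3.5865) = 150.0026°; ψ = atan2(-4.0001,1.0719) = -74.9994°
θ_1 = β − ψ = 225.0021°
θ_3 = φ − θ_1 − θ_2 = -30.0032° (wrapped to (-180°,180°])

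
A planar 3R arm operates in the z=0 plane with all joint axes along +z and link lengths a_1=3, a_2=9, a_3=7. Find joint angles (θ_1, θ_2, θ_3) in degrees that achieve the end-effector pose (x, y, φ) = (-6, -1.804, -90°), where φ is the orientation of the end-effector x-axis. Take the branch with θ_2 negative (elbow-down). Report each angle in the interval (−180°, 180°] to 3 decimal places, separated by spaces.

-119.997 -120.002 149.999

wrist centre = target − a_3·(cos φ, sin φ) = (-6.0000, 5.1960)
cos θ_2 = (62.9984−3²−9²)/(2·3·9) = -0.5000; θ_2 = -120.0019° (elbow-down)
β = atan2(5.1960,-6.0000) = 139.1074°; ψ = atan2(-7.7941,-1.5003) = -100.8955°
θ_1 = β − ψ = 240.0029°
θ_3 = φ − θ_1 − θ_2 = 149.9990° (wrapped to (-180°,180°])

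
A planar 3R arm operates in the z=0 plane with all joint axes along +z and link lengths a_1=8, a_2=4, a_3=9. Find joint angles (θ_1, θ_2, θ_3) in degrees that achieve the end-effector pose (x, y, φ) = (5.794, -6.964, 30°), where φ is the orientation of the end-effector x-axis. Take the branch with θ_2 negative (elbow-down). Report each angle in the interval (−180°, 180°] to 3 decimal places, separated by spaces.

-90.000 -30.003 150.003

wrist centre = target − a_3·(cos φ, sin φ) = (-2.0002, -11.4640)
cos θ_2 = (135.4242−8²−4²)/(2·8·4) = 0.8660; θ_2 = -30.0025° (elbow-down)
β = atan2(-11.4640,-2.0002) = -99.8973°; ψ = atan2(-2.0002,11.4640) = -9.8969°
θ_1 = β − ψ = -90.0004°
θ_3 = φ − θ_1 − θ_2 = 150.0029° (wrapped to (-180°,180°])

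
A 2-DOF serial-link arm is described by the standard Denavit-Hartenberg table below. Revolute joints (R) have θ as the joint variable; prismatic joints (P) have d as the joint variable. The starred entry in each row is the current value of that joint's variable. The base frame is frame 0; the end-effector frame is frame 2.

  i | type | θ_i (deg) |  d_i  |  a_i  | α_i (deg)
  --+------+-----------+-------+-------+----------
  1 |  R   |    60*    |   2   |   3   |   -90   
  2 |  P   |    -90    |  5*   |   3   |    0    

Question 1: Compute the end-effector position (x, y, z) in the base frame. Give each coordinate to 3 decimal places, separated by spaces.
-2.830 5.098 5.000

after link 1: o_1 = (1.5000, 2.5981, 2.0000)
after link 2: o_2 = (-2.8301, 5.0981, 5.0000)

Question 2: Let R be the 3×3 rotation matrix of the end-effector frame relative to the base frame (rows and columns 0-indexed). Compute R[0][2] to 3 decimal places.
End-effector z-axis (col 2 of R) = (-0.8660,0.5000,0.0000)
R[0][2] = -0.8660

-0.866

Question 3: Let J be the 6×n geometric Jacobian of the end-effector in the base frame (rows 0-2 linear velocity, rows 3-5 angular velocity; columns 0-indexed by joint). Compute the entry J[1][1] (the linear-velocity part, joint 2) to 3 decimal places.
prismatic axis z_1 = (-0.8660,0.5000,0.0000)
J_v[:, 1] = z_1; J_ω[:, 1] = (0,0,0)
entry J[1][1] = 0.5000

0.500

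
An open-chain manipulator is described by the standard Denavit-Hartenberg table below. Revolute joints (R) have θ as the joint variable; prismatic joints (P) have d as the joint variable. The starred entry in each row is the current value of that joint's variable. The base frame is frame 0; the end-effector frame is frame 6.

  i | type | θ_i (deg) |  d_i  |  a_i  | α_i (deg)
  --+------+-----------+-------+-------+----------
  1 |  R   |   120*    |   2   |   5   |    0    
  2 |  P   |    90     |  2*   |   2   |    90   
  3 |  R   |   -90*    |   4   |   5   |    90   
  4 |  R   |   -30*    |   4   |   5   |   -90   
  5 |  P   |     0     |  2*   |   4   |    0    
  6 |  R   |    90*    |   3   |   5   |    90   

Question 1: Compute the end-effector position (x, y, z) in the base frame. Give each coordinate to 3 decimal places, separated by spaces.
after link 1: o_1 = (-2.5000, 4.3301, 2.0000)
after link 2: o_2 = (-4.2321, 3.3301, 4.0000)
after link 3: o_3 = (-6.2321, 6.7942, -1.0000)
after link 4: o_4 = (-1.5179, 6.6292, -5.3301)
after link 5: o_5 = (-1.3840, 6.3971, -9.7942)
after link 6: o_6 = (-7.0131, 6.1471, -11.2942)

-7.013 6.147 -11.294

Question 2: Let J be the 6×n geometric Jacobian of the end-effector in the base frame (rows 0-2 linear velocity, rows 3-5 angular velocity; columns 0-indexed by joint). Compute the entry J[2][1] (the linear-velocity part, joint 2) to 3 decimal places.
1.000

prismatic axis z_1 = (0.0000,0.0000,1.0000)
J_v[:, 1] = z_1; J_ω[:, 1] = (0,0,0)
entry J[2][1] = 1.0000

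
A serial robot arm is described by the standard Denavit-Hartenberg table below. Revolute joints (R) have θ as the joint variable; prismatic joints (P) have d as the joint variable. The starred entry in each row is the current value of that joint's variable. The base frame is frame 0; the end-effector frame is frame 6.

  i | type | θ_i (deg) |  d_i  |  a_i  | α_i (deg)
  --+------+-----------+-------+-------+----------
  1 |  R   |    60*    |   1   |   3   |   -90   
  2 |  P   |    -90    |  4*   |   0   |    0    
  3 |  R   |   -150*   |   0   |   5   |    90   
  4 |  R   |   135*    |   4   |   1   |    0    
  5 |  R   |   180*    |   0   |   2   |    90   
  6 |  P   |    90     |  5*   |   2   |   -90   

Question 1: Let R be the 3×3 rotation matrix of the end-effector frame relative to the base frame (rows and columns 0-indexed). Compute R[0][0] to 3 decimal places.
0.433

End-effector x-axis (col 0 of R) = (0.4330,0.7500,-0.5000)
R[0][0] = 0.4330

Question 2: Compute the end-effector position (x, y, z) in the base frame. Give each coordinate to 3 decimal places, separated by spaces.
after link 1: o_1 = (1.5000, 2.5981, 1.0000)
after link 2: o_2 = (-1.9641, 4.5981, 1.0000)
after link 3: o_3 = (-3.2141, 2.4330, -3.3301)
after link 4: o_4 = (-1.9176, 6.0928, -4.7178)
after link 5: o_5 = (-1.0465, 4.7733, -5.9425)
after link 6: o_6 = (3.7653, 6.0364, -3.8806)

3.765 6.036 -3.881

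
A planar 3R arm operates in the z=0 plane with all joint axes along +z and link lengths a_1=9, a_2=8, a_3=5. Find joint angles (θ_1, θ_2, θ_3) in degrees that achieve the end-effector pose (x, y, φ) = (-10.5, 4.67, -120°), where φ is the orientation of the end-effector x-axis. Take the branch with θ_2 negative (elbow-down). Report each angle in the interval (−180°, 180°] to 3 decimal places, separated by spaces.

173.266 -89.999 156.733

wrist centre = target − a_3·(cos φ, sin φ) = (-8.0000, 9.0001)
cos θ_2 = (145.0023−9²−8²)/(2·9·8) = 0.0000; θ_2 = -89.9991° (elbow-down)
β = atan2(9.0001,-8.0000) = 131.6331°; ψ = atan2(-8.0000,9.0001) = -41.6331°
θ_1 = β − ψ = 173.2663°
θ_3 = φ − θ_1 − θ_2 = 156.7328° (wrapped to (-180°,180°])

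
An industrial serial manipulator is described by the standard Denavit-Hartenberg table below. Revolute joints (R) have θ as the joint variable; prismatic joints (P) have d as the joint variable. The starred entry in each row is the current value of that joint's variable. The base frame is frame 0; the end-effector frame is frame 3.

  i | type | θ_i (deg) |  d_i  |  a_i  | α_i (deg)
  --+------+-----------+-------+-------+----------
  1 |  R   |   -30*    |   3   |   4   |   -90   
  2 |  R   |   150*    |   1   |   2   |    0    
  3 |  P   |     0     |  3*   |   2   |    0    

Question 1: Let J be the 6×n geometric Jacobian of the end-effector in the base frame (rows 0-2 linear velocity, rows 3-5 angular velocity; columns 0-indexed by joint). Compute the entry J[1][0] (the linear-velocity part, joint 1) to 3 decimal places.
axis z_0 = ẑ; lever o_n−o_0 = (2.4641,3.1962,1.0000)
cross product → J_v[:, 0] = (-3.1962,2.4641,0.0000)
J_ω[:, 0] = z_0
entry J[1][0] = 2.4641

2.464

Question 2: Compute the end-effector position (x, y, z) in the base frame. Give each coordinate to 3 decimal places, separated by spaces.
2.464 3.196 1.000

after link 1: o_1 = (3.4641, -2.0000, 3.0000)
after link 2: o_2 = (2.4641, -0.2679, 2.0000)
after link 3: o_3 = (2.4641, 3.1962, 1.0000)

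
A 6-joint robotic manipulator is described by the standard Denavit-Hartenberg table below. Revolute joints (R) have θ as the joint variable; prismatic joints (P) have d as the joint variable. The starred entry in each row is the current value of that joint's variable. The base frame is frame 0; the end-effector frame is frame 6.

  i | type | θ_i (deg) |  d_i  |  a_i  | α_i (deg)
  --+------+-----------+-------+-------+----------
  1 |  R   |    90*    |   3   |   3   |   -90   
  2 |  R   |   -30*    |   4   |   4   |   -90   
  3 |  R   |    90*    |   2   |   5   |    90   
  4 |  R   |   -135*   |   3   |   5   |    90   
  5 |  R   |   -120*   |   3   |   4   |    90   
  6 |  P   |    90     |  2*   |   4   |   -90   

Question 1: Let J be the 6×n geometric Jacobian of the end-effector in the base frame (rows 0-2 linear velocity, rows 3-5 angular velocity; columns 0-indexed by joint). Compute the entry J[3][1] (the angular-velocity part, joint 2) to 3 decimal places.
axis z_1 = (-1.0000,0.0000,0.0000); lever o_n−o_1 = (-4.8463,6.9548,-2.9743)
cross product → J_v[:, 1] = (-0.0000,-2.9743,-6.9548)
J_ω[:, 1] = z_1
entry J[3][1] = -1.0000

-1.000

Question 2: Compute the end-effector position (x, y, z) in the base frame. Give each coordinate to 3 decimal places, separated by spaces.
-4.846 9.955 0.026

after link 1: o_1 = (0.0000, 3.0000, 3.0000)
after link 2: o_2 = (-4.0000, 6.4641, 5.0000)
after link 3: o_3 = (1.0000, 7.4641, 3.2679)
after link 4: o_4 = (-2.5355, 8.2944, 7.8298)
after link 5: o_5 = (-3.2426, 7.0622, 3.0359)
after link 6: o_6 = (-4.8463, 9.9548, 0.0257)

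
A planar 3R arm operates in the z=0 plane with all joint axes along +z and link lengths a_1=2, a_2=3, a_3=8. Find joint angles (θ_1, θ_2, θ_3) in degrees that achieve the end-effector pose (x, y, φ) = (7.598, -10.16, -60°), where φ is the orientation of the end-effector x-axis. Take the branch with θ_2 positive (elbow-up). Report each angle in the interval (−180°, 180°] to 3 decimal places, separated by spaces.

-60.011 30.021 -30.010

wrist centre = target − a_3·(cos φ, sin φ) = (3.5980, -3.2318)
cos θ_2 = (23.3901−2²−3²)/(2·2·3) = 0.8658; θ_2 = 30.0209° (elbow-up)
β = atan2(-3.2318,3.5980) = -41.9308°; ψ = atan2(1.5009,4.5975) = 18.0802°
θ_1 = β − ψ = -60.0111°
θ_3 = φ − θ_1 − θ_2 = -30.0099° (wrapped to (-180°,180°])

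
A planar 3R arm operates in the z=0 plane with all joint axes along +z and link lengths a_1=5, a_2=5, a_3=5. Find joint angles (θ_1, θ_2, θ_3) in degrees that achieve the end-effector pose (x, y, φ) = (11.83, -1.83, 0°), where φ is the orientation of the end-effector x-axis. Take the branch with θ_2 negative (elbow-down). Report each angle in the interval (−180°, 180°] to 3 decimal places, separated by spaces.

wrist centre = target − a_3·(cos φ, sin φ) = (6.8300, -1.8300)
cos θ_2 = (49.9978−5²−5²)/(2·5·5) = -0.0000; θ_2 = -90.0025° (elbow-down)
β = atan2(-1.8300,6.8300) = -14.9993°; ψ = atan2(-5.0000,4.9998) = -45.0013°
θ_1 = β − ψ = 30.0020°
θ_3 = φ − θ_1 − θ_2 = 60.0005° (wrapped to (-180°,180°])

30.002 -90.003 60.001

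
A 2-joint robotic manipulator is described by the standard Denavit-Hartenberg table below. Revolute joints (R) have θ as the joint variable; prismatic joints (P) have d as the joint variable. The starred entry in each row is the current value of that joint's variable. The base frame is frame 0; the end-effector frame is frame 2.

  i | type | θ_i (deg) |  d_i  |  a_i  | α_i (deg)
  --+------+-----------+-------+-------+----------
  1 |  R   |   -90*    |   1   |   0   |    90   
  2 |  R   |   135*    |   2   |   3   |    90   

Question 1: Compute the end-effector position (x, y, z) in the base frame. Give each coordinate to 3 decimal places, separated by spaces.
after link 1: o_1 = (0.0000, 0.0000, 1.0000)
after link 2: o_2 = (-2.0000, 2.1213, 3.1213)

-2.000 2.121 3.121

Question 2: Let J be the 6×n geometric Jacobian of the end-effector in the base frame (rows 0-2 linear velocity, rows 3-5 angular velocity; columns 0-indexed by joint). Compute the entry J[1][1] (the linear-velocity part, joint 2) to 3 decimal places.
2.121

axis z_1 = (-1.0000,-0.0000,0.0000); lever o_n−o_1 = (-2.0000,2.1213,2.1213)
cross product → J_v[:, 1] = (-0.0000,2.1213,-2.1213)
J_ω[:, 1] = z_1
entry J[1][1] = 2.1213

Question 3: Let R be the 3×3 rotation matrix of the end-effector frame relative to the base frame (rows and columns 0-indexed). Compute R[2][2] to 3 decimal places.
End-effector z-axis (col 2 of R) = (0.0000,-0.7071,0.7071)
R[2][2] = 0.7071

0.707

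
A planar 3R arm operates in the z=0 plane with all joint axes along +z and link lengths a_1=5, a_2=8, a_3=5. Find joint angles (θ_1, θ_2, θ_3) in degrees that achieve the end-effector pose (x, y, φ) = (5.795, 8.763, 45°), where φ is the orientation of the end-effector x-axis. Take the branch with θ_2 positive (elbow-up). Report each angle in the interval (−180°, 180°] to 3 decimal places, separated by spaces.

wrist centre = target − a_3·(cos φ, sin φ) = (2.2595, 5.2275)
cos θ_2 = (32.4316−5²−8²)/(2·5·8) = -0.7071; θ_2 = 134.9999° (elbow-up)
β = atan2(5.2275,2.2595) = 66.6246°; ψ = atan2(5.6569,-0.6568) = 96.6232°
θ_1 = β − ψ = -29.9986°
θ_3 = φ − θ_1 − θ_2 = -60.0013° (wrapped to (-180°,180°])

-29.999 135.000 -60.001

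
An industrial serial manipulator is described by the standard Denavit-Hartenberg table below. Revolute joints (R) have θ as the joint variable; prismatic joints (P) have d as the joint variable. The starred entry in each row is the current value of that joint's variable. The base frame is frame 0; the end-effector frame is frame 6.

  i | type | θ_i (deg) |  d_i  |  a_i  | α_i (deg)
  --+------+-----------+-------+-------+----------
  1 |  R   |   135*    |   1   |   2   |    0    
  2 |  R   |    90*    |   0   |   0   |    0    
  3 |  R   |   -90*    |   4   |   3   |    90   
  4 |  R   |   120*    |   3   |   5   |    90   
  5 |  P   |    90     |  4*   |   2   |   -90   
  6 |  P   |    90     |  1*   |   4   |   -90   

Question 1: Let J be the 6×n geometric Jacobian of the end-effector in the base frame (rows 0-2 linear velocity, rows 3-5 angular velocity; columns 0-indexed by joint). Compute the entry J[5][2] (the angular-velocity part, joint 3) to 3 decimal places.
axis z_2 = (0.0000,0.0000,1.0000); lever o_n−o_2 = (2.8284,4.2426,7.4641)
cross product → J_v[:, 2] = (-4.2426,2.8284,0.0000)
J_ω[:, 2] = z_2
entry J[5][2] = 1.0000

1.000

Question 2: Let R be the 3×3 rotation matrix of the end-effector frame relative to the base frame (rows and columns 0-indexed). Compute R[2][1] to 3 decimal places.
0.866

End-effector y-axis (col 1 of R) = (0.3536,-0.3536,0.8660)
R[2][1] = 0.8660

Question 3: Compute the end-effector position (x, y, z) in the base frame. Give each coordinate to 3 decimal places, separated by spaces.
1.414 5.657 8.464

after link 1: o_1 = (-1.4142, 1.4142, 1.0000)
after link 2: o_2 = (-1.4142, 1.4142, 1.0000)
after link 3: o_3 = (-3.5355, 3.5355, 5.0000)
after link 4: o_4 = (0.3536, 3.8891, 9.3301)
after link 5: o_5 = (-0.6817, 7.7528, 11.3301)
after link 6: o_6 = (1.4142, 5.6569, 8.4641)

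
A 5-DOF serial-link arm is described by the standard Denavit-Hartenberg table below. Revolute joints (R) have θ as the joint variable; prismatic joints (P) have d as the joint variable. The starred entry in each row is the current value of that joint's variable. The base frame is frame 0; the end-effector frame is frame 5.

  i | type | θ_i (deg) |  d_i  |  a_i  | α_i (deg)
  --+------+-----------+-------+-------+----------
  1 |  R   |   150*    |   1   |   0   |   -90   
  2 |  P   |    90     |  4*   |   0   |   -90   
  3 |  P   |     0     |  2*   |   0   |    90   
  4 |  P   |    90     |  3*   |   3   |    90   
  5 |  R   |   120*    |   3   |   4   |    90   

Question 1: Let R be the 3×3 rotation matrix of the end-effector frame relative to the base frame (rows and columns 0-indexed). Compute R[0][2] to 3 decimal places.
0.500

End-effector z-axis (col 2 of R) = (0.5000,-0.8660,-0.0000)
R[0][2] = 0.5000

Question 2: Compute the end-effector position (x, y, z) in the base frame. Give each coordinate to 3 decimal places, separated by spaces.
after link 1: o_1 = (0.0000, 0.0000, 1.0000)
after link 2: o_2 = (-2.0000, -3.4641, 1.0000)
after link 3: o_3 = (-0.2679, -4.4641, 1.0000)
after link 4: o_4 = (0.8301, -8.5622, 1.0000)
after link 5: o_5 = (-2.6340, -10.5622, -2.0000)

-2.634 -10.562 -2.000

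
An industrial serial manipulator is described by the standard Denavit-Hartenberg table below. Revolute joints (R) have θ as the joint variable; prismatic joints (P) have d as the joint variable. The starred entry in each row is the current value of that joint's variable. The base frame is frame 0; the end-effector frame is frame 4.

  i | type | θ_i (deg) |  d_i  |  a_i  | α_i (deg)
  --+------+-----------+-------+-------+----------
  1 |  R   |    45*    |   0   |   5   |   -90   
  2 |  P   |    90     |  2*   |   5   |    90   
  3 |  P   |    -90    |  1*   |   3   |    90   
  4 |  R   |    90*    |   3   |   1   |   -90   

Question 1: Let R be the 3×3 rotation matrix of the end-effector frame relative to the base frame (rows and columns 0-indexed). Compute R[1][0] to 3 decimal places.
End-effector x-axis (col 0 of R) = (0.7071,0.7071,-0.0000)
R[1][0] = 0.7071

0.707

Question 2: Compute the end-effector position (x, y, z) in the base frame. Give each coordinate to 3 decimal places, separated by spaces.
after link 1: o_1 = (3.5355, 3.5355, 0.0000)
after link 2: o_2 = (2.1213, 4.9497, -5.0000)
after link 3: o_3 = (4.9497, 3.5355, -5.0000)
after link 4: o_4 = (5.6569, 4.2426, -2.0000)

5.657 4.243 -2.000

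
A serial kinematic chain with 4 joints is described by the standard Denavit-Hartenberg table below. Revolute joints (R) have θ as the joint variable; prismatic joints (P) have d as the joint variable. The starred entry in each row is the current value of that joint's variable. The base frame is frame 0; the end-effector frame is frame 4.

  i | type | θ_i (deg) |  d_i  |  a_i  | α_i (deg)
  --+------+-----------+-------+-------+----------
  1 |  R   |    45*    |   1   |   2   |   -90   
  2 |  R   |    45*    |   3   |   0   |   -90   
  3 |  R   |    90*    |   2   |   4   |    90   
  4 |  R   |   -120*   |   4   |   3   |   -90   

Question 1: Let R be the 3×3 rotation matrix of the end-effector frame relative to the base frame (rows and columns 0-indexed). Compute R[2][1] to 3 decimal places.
0.707

End-effector y-axis (col 1 of R) = (-0.5000,-0.5000,0.7071)
R[2][1] = 0.7071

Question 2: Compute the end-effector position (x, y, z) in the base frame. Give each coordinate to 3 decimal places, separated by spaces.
3.360 4.067 -1.406

after link 1: o_1 = (1.4142, 1.4142, 1.0000)
after link 2: o_2 = (-0.7071, 3.5355, 1.0000)
after link 3: o_3 = (1.1213, -0.2929, -0.4142)
after link 4: o_4 = (3.3597, 4.0668, -1.4055)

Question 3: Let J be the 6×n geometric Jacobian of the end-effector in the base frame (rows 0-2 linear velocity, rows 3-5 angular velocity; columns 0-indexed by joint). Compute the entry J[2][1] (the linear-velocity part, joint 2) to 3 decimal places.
axis z_1 = (-0.7071,0.7071,0.0000); lever o_n−o_1 = (1.9455,2.6526,-2.4055)
cross product → J_v[:, 1] = (-1.7010,-1.7010,-3.2513)
J_ω[:, 1] = z_1
entry J[2][1] = -3.2513

-3.251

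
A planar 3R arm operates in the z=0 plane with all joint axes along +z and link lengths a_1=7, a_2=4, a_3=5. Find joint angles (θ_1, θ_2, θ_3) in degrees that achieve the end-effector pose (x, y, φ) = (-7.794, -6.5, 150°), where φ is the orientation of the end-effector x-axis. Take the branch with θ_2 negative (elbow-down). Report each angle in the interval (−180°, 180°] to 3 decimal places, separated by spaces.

-89.998 -60.002 -60.000

wrist centre = target − a_3·(cos φ, sin φ) = (-3.4639, -9.0000)
cos θ_2 = (92.9984−7²−4²)/(2·7·4) = 0.5000; θ_2 = -60.0019° (elbow-down)
β = atan2(-9.0000,-3.4639) = -111.0505°; ψ = atan2(-3.4642,8.9999) = -21.0523°
θ_1 = β − ψ = -89.9981°
θ_3 = φ − θ_1 − θ_2 = -60.0000° (wrapped to (-180°,180°])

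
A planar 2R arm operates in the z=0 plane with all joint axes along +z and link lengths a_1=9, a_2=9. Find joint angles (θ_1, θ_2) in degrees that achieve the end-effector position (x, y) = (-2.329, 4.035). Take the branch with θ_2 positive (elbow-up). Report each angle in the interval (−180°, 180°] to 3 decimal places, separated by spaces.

44.994 149.999

cos θ_2 = (21.7055−9²−9²)/(2·9·9) = -0.8660; θ_2 = 149.9989° (elbow-up)
β = atan2(4.0350,-2.3290) = 119.9935°; ψ = atan2(4.5002,1.2059) = 74.9994°
θ_1 = β − ψ = 44.9941°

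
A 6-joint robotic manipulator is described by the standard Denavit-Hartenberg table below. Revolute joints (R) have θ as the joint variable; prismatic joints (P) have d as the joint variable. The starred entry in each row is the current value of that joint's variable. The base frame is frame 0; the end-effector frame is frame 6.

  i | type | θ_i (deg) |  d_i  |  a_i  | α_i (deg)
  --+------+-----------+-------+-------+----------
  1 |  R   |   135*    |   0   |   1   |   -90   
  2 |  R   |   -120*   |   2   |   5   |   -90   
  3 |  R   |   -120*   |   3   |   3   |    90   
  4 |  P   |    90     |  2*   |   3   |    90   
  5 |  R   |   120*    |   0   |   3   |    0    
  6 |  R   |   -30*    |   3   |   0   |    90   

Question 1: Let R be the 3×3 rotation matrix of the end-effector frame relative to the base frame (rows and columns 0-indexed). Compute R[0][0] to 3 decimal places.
0.047

End-effector x-axis (col 0 of R) = (0.0474,0.6597,-0.7500)
R[0][0] = 0.0474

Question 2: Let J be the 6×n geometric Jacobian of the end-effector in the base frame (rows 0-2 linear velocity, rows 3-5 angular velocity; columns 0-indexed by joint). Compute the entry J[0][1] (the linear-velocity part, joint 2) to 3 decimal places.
axis z_1 = (-0.7071,-0.7071,0.0000); lever o_n−o_1 = (-6.9192,-0.0063,0.5335)
cross product → J_v[:, 1] = (-0.3772,0.3772,-4.8881)
J_ω[:, 1] = z_1
entry J[0][1] = -0.3772

-0.377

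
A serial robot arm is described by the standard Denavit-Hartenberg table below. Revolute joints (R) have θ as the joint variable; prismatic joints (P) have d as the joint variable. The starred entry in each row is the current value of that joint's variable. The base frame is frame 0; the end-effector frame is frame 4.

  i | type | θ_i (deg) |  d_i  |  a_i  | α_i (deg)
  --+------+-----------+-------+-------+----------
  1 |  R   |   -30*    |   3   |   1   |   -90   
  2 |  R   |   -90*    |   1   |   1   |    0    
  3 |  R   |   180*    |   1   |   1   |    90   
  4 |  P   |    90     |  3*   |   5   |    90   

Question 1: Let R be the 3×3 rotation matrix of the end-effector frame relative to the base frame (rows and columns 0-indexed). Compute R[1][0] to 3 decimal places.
0.866

End-effector x-axis (col 0 of R) = (0.5000,0.8660,0.0000)
R[1][0] = 0.8660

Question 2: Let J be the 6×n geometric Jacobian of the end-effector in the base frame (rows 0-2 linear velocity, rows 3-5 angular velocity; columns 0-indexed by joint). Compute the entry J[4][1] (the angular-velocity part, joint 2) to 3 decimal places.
axis z_1 = (0.5000,0.8660,0.0000); lever o_n−o_1 = (6.0981,4.5622,0.0000)
cross product → J_v[:, 1] = (-0.0000,0.0000,-3.0000)
J_ω[:, 1] = z_1
entry J[4][1] = 0.8660

0.866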